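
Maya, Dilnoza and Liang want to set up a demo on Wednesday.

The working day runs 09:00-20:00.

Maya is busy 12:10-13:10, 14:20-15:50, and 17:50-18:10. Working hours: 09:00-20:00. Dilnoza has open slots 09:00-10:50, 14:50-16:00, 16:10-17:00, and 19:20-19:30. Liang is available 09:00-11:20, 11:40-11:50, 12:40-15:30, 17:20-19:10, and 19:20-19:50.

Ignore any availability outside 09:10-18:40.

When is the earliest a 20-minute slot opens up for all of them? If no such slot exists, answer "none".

Maya free within 09:00–20:00: 09:00–12:10, 13:10–14:20, 15:50–17:50, 18:10–20:00.
Maya ∩ Dilnoza: 09:00–10:50, 15:50–16:00, 16:10–17:00, 19:20–19:30.
Maya ∩ Dilnoza ∩ Liang: 09:00–10:50, 19:20–19:30.
Restricted to 09:10–18:40: 09:10–10:50.
Windows ≥ 20 min: 09:10–10:50.
Earliest such window starts at 09:10.

09:10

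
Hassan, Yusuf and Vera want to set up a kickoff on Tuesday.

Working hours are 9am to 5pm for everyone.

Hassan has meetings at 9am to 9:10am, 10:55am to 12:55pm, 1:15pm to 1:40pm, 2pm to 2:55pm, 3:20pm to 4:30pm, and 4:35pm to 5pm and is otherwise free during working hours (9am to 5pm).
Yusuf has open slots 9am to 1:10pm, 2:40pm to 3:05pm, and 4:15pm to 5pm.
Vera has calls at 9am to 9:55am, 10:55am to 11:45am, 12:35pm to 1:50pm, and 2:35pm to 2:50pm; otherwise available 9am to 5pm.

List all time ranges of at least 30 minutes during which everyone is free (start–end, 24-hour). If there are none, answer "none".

09:55–10:55

Hassan free within 09:00–17:00: 09:10–10:55, 12:55–13:15, 13:40–14:00, 14:55–15:20, 16:30–16:35.
Vera free within 09:00–17:00: 09:55–10:55, 11:45–12:35, 13:50–14:35, 14:50–17:00.
Hassan ∩ Yusuf: 09:10–10:55, 12:55–13:10, 14:55–15:05, 16:30–16:35.
Hassan ∩ Yusuf ∩ Vera: 09:55–10:55, 14:55–15:05, 16:30–16:35.
Windows ≥ 30 min: 09:55–10:55.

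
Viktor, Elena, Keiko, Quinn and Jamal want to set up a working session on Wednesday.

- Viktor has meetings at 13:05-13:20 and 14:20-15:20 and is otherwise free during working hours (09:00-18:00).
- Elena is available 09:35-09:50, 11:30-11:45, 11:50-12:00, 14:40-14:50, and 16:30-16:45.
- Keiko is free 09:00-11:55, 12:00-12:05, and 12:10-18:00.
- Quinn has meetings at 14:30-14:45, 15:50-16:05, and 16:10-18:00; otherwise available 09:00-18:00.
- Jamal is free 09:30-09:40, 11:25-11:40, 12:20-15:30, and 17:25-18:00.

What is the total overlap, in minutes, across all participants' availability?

15 minutes

Viktor free within 09:00–18:00: 09:00–13:05, 13:20–14:20, 15:20–18:00.
Quinn free within 09:00–18:00: 09:00–14:30, 14:45–15:50, 16:05–16:10.
Viktor ∩ Elena: 09:35–09:50, 11:30–11:45, 11:50–12:00, 16:30–16:45.
Viktor ∩ Elena ∩ Keiko: 09:35–09:50, 11:30–11:45, 11:50–11:55, 16:30–16:45.
Viktor ∩ Elena ∩ Keiko ∩ Quinn: 09:35–09:50, 11:30–11:45, 11:50–11:55.
Viktor ∩ Elena ∩ Keiko ∩ Quinn ∩ Jamal: 09:35–09:40, 11:30–11:40.
Total common minutes: 5 + 10 = 15.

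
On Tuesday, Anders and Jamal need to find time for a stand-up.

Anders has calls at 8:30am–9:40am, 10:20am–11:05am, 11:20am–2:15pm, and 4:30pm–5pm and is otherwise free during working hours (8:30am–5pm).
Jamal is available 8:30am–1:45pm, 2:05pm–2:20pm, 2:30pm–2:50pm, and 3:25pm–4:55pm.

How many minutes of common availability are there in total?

Anders free within 08:30–17:00: 09:40–10:20, 11:05–11:20, 14:15–16:30.
Anders ∩ Jamal: 09:40–10:20, 11:05–11:20, 14:15–14:20, 14:30–14:50, 15:25–16:30.
Total common minutes: 40 + 15 + 5 + 20 + 65 = 145.

145 minutes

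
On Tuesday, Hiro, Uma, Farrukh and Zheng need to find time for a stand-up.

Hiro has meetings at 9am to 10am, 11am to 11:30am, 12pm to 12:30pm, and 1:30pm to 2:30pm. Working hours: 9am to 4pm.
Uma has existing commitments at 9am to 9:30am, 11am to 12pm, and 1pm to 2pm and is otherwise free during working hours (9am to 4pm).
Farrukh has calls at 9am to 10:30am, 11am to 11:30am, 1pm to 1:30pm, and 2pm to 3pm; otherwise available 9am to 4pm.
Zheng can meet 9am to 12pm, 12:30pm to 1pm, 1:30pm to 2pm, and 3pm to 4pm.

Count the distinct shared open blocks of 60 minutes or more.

Hiro free within 09:00–16:00: 10:00–11:00, 11:30–12:00, 12:30–13:30, 14:30–16:00.
Uma free within 09:00–16:00: 09:30–11:00, 12:00–13:00, 14:00–16:00.
Farrukh free within 09:00–16:00: 10:30–11:00, 11:30–13:00, 13:30–14:00, 15:00–16:00.
Hiro ∩ Uma: 10:00–11:00, 12:30–13:00, 14:30–16:00.
Hiro ∩ Uma ∩ Farrukh: 10:30–11:00, 12:30–13:00, 15:00–16:00.
Hiro ∩ Uma ∩ Farrukh ∩ Zheng: 10:30–11:00, 12:30–13:00, 15:00–16:00.
Windows ≥ 60 min: 15:00–16:00.
That's 1 window.

1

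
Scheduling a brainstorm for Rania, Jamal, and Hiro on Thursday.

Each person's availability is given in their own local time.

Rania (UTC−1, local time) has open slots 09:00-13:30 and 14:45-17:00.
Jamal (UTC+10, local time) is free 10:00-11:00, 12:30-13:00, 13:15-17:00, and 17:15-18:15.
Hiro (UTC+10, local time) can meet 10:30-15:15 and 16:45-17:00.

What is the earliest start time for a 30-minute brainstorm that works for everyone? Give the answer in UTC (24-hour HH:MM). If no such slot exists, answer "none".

Rania → UTC: 10:00–14:30, 15:45–18:00.
Jamal → UTC: 00:00–01:00, 02:30–03:00, 03:15–07:00, 07:15–08:15.
Hiro → UTC: 00:30–05:15, 06:45–07:00.
Rania ∩ Jamal: (none).
Rania ∩ Jamal ∩ Hiro: (none).
Windows ≥ 30 min: (none).

none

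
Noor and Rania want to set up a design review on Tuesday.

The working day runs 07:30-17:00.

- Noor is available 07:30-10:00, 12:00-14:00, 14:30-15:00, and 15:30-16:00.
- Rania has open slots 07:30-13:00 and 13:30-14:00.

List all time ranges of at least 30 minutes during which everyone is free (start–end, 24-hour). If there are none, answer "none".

Noor ∩ Rania: 07:30–10:00, 12:00–13:00, 13:30–14:00.
Windows ≥ 30 min: 07:30–10:00, 12:00–13:00, 13:30–14:00.

07:30–10:00, 12:00–13:00, 13:30–14:00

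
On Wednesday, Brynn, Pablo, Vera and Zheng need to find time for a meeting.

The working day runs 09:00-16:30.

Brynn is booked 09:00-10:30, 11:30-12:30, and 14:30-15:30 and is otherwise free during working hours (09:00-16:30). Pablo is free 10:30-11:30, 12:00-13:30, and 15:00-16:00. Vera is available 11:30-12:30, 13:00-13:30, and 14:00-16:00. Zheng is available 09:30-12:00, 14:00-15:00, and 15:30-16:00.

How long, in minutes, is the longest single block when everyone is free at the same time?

30 minutes

Brynn free within 09:00–16:30: 10:30–11:30, 12:30–14:30, 15:30–16:30.
Brynn ∩ Pablo: 10:30–11:30, 12:30–13:30, 15:30–16:00.
Brynn ∩ Pablo ∩ Vera: 13:00–13:30, 15:30–16:00.
Brynn ∩ Pablo ∩ Vera ∩ Zheng: 15:30–16:00.
Single common window of 30 minutes.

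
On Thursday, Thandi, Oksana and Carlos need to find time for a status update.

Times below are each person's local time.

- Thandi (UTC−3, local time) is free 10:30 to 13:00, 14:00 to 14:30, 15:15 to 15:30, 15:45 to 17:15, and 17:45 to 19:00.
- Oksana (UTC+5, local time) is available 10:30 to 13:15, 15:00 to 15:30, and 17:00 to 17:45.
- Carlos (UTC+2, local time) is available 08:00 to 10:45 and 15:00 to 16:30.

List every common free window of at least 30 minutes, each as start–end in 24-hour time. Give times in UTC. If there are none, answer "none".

none

Thandi → UTC: 13:30–16:00, 17:00–17:30, 18:15–18:30, 18:45–20:15, 20:45–22:00.
Oksana → UTC: 05:30–08:15, 10:00–10:30, 12:00–12:45.
Carlos → UTC: 06:00–08:45, 13:00–14:30.
Thandi ∩ Oksana: (none).
Thandi ∩ Oksana ∩ Carlos: (none).
Windows ≥ 30 min: (none).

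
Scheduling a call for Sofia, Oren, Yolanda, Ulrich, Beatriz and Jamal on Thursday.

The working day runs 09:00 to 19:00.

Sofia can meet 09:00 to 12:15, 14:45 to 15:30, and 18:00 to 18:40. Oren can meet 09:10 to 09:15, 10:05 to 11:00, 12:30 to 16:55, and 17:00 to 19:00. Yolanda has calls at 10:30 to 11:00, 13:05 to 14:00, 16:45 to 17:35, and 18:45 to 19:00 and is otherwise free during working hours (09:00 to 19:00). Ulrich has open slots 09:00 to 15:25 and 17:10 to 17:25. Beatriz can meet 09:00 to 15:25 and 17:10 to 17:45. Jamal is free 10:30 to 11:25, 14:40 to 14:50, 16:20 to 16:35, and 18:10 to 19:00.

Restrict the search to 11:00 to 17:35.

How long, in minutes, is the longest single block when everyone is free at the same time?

Yolanda free within 09:00–19:00: 09:00–10:30, 11:00–13:05, 14:00–16:45, 17:35–18:45.
Sofia ∩ Oren: 09:10–09:15, 10:05–11:00, 14:45–15:30, 18:00–18:40.
Sofia ∩ Oren ∩ Yolanda: 09:10–09:15, 10:05–10:30, 14:45–15:30, 18:00–18:40.
Sofia ∩ Oren ∩ Yolanda ∩ Ulrich: 09:10–09:15, 10:05–10:30, 14:45–15:25.
Sofia ∩ Oren ∩ Yolanda ∩ Ulrich ∩ Beatriz: 09:10–09:15, 10:05–10:30, 14:45–15:25.
Sofia ∩ Oren ∩ Yolanda ∩ Ulrich ∩ Beatriz ∩ Jamal: 14:45–14:50.
Restricted to 11:00–17:35: 14:45–14:50.
Single common window of 5 minutes.

5 minutes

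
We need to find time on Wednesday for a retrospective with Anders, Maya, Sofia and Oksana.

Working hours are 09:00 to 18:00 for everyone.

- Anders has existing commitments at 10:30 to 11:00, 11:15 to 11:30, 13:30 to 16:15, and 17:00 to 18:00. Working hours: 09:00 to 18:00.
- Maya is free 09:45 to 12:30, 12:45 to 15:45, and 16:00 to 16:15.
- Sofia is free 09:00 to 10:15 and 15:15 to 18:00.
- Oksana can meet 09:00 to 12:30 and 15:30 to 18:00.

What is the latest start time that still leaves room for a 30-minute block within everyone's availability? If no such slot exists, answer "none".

Anders free within 09:00–18:00: 09:00–10:30, 11:00–11:15, 11:30–13:30, 16:15–17:00.
Anders ∩ Maya: 09:45–10:30, 11:00–11:15, 11:30–12:30, 12:45–13:30.
Anders ∩ Maya ∩ Sofia: 09:45–10:15.
Anders ∩ Maya ∩ Sofia ∩ Oksana: 09:45–10:15.
Windows ≥ 30 min: 09:45–10:15.
Latest start in the last window 09:45–10:15 is 10:15 − 30 min = 09:45.

09:45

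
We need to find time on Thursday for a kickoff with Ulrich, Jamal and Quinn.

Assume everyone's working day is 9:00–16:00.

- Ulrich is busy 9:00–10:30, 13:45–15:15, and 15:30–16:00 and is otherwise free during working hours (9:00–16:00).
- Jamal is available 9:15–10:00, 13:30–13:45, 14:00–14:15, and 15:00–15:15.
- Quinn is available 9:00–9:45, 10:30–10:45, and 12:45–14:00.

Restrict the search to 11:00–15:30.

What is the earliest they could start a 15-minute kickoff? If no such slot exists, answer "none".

Ulrich free within 09:00–16:00: 10:30–13:45, 15:15–15:30.
Ulrich ∩ Jamal: 13:30–13:45.
Ulrich ∩ Jamal ∩ Quinn: 13:30–13:45.
Restricted to 11:00–15:30: 13:30–13:45.
Windows ≥ 15 min: 13:30–13:45.
Earliest such window starts at 13:30.

13:30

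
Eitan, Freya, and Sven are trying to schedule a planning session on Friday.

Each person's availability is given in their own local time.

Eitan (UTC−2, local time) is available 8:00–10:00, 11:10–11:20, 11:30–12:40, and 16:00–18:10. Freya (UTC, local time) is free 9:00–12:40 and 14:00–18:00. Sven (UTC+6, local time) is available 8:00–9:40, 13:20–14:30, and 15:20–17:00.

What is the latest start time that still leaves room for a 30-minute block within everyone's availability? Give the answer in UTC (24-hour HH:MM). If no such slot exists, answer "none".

10:30

Eitan → UTC: 10:00–12:00, 13:10–13:20, 13:30–14:40, 18:00–20:10.
Freya → UTC: 09:00–12:40, 14:00–18:00.
Sven → UTC: 02:00–03:40, 07:20–08:30, 09:20–11:00.
Eitan ∩ Freya: 10:00–12:00, 14:00–14:40.
Eitan ∩ Freya ∩ Sven: 10:00–11:00.
Windows ≥ 30 min: 10:00–11:00.
Latest start in the last window 10:00–11:00 is 11:00 − 30 min = 10:30.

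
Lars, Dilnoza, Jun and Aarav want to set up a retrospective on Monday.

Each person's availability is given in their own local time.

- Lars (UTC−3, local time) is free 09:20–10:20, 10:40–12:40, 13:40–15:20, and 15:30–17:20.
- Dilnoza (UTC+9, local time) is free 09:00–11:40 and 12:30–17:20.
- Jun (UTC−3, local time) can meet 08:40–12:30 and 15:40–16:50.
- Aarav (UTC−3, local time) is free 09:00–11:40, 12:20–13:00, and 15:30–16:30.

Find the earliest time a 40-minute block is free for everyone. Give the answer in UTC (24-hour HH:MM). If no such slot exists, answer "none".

Lars → UTC: 12:20–13:20, 13:40–15:40, 16:40–18:20, 18:30–20:20.
Dilnoza → UTC: 00:00–02:40, 03:30–08:20.
Jun → UTC: 11:40–15:30, 18:40–19:50.
Aarav → UTC: 12:00–14:40, 15:20–16:00, 18:30–19:30.
Lars ∩ Dilnoza: (none).
Lars ∩ Dilnoza ∩ Jun: (none).
Lars ∩ Dilnoza ∩ Jun ∩ Aarav: (none).
Windows ≥ 40 min: (none).

none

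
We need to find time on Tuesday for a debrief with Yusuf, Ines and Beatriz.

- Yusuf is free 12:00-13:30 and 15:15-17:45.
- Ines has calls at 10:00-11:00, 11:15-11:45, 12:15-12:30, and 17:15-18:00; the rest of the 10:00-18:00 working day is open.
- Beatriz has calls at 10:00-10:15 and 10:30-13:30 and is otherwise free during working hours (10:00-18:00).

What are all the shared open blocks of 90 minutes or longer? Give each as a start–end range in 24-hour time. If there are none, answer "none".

Ines free within 10:00–18:00: 11:00–11:15, 11:45–12:15, 12:30–17:15.
Beatriz free within 10:00–18:00: 10:15–10:30, 13:30–18:00.
Yusuf ∩ Ines: 12:00–12:15, 12:30–13:30, 15:15–17:15.
Yusuf ∩ Ines ∩ Beatriz: 15:15–17:15.
Windows ≥ 90 min: 15:15–17:15.

15:15–17:15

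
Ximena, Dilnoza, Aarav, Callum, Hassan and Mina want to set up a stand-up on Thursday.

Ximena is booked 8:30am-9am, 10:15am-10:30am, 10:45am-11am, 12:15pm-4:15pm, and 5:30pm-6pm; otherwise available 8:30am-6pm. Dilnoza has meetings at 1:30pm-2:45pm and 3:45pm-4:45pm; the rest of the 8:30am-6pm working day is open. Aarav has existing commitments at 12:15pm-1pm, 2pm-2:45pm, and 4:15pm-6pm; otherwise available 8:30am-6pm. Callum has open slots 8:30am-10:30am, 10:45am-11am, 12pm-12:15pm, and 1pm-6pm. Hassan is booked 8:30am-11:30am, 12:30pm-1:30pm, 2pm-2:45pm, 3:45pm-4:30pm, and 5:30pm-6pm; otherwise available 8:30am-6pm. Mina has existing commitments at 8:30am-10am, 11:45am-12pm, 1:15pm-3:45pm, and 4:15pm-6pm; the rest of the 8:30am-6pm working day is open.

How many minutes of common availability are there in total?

15 minutes

Ximena free within 08:30–18:00: 09:00–10:15, 10:30–10:45, 11:00–12:15, 16:15–17:30.
Dilnoza free within 08:30–18:00: 08:30–13:30, 14:45–15:45, 16:45–18:00.
Aarav free within 08:30–18:00: 08:30–12:15, 13:00–14:00, 14:45–16:15.
Hassan free within 08:30–18:00: 11:30–12:30, 13:30–14:00, 14:45–15:45, 16:30–17:30.
Mina free within 08:30–18:00: 10:00–11:45, 12:00–13:15, 15:45–16:15.
Ximena ∩ Dilnoza: 09:00–10:15, 10:30–10:45, 11:00–12:15, 16:45–17:30.
Ximena ∩ Dilnoza ∩ Aarav: 09:00–10:15, 10:30–10:45, 11:00–12:15.
Ximena ∩ Dilnoza ∩ Aarav ∩ Callum: 09:00–10:15, 12:00–12:15.
Ximena ∩ Dilnoza ∩ Aarav ∩ Callum ∩ Hassan: 12:00–12:15.
Ximena ∩ Dilnoza ∩ Aarav ∩ Callum ∩ Hassan ∩ Mina: 12:00–12:15.
Total common minutes: 15.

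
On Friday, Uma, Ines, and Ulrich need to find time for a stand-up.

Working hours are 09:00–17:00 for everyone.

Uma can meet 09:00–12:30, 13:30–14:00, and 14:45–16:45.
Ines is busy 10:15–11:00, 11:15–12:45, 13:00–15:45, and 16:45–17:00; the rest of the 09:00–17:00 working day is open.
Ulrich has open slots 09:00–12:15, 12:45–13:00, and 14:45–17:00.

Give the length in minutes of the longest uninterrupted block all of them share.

Ines free within 09:00–17:00: 09:00–10:15, 11:00–11:15, 12:45–13:00, 15:45–16:45.
Uma ∩ Ines: 09:00–10:15, 11:00–11:15, 15:45–16:45.
Uma ∩ Ines ∩ Ulrich: 09:00–10:15, 11:00–11:15, 15:45–16:45.
Common window lengths: 75, 15, 60 min; longest is 75.

75 minutes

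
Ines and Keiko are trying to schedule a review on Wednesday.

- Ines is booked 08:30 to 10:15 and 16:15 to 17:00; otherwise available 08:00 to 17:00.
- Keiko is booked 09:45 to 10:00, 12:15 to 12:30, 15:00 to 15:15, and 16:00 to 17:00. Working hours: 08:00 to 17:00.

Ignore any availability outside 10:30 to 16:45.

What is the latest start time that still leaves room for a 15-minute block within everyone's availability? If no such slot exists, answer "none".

15:45

Ines free within 08:00–17:00: 08:00–08:30, 10:15–16:15.
Keiko free within 08:00–17:00: 08:00–09:45, 10:00–12:15, 12:30–15:00, 15:15–16:00.
Ines ∩ Keiko: 08:00–08:30, 10:15–12:15, 12:30–15:00, 15:15–16:00.
Restricted to 10:30–16:45: 10:30–12:15, 12:30–15:00, 15:15–16:00.
Windows ≥ 15 min: 10:30–12:15, 12:30–15:00, 15:15–16:00.
Latest start in the last window 15:15–16:00 is 16:00 − 15 min = 15:45.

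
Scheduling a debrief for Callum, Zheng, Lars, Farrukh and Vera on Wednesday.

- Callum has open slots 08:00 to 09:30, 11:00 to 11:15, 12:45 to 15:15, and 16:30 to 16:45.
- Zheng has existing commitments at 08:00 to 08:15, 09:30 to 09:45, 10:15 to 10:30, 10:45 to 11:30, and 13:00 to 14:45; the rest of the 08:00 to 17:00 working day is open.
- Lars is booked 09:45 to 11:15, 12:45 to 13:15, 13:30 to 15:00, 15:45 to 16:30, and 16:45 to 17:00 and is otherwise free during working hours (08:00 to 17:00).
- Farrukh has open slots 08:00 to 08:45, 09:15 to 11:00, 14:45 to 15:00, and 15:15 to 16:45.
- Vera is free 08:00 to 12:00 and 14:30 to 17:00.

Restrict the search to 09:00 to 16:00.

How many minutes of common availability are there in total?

15 minutes

Zheng free within 08:00–17:00: 08:15–09:30, 09:45–10:15, 10:30–10:45, 11:30–13:00, 14:45–17:00.
Lars free within 08:00–17:00: 08:00–09:45, 11:15–12:45, 13:15–13:30, 15:00–15:45, 16:30–16:45.
Callum ∩ Zheng: 08:15–09:30, 12:45–13:00, 14:45–15:15, 16:30–16:45.
Callum ∩ Zheng ∩ Lars: 08:15–09:30, 15:00–15:15, 16:30–16:45.
Callum ∩ Zheng ∩ Lars ∩ Farrukh: 08:15–08:45, 09:15–09:30, 16:30–16:45.
Callum ∩ Zheng ∩ Lars ∩ Farrukh ∩ Vera: 08:15–08:45, 09:15–09:30, 16:30–16:45.
Restricted to 09:00–16:00: 09:15–09:30.
Total common minutes: 15.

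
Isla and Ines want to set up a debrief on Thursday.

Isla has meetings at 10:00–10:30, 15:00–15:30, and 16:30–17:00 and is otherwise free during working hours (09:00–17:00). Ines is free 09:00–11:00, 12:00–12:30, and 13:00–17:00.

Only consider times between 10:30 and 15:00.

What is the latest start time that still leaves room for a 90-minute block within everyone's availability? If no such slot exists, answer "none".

13:30

Isla free within 09:00–17:00: 09:00–10:00, 10:30–15:00, 15:30–16:30.
Isla ∩ Ines: 09:00–10:00, 10:30–11:00, 12:00–12:30, 13:00–15:00, 15:30–16:30.
Restricted to 10:30–15:00: 10:30–11:00, 12:00–12:30, 13:00–15:00.
Windows ≥ 90 min: 13:00–15:00.
Latest start in the last window 13:00–15:00 is 15:00 − 90 min = 13:30.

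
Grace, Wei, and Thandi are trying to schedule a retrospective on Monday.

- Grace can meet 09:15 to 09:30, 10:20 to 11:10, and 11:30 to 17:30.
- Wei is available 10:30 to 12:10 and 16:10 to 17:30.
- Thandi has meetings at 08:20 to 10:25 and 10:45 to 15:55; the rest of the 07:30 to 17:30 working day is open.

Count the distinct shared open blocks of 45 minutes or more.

1

Thandi free within 07:30–17:30: 07:30–08:20, 10:25–10:45, 15:55–17:30.
Grace ∩ Wei: 10:30–11:10, 11:30–12:10, 16:10–17:30.
Grace ∩ Wei ∩ Thandi: 10:30–10:45, 16:10–17:30.
Windows ≥ 45 min: 16:10–17:30.
That's 1 window.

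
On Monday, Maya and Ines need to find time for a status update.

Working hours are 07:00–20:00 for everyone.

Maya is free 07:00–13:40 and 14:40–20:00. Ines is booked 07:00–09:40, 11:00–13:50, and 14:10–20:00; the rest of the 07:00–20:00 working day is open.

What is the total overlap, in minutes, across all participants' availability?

80 minutes

Ines free within 07:00–20:00: 09:40–11:00, 13:50–14:10.
Maya ∩ Ines: 09:40–11:00.
Total common minutes: 80.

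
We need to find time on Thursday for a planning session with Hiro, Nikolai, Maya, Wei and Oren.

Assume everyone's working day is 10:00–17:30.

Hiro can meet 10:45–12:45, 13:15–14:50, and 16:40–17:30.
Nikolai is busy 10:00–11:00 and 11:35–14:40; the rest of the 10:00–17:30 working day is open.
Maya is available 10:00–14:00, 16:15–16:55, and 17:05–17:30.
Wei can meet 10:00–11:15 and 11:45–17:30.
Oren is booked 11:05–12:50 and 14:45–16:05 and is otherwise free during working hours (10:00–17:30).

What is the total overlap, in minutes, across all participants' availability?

Nikolai free within 10:00–17:30: 11:00–11:35, 14:40–17:30.
Oren free within 10:00–17:30: 10:00–11:05, 12:50–14:45, 16:05–17:30.
Hiro ∩ Nikolai: 11:00–11:35, 14:40–14:50, 16:40–17:30.
Hiro ∩ Nikolai ∩ Maya: 11:00–11:35, 16:40–16:55, 17:05–17:30.
Hiro ∩ Nikolai ∩ Maya ∩ Wei: 11:00–11:15, 16:40–16:55, 17:05–17:30.
Hiro ∩ Nikolai ∩ Maya ∩ Wei ∩ Oren: 11:00–11:05, 16:40–16:55, 17:05–17:30.
Total common minutes: 5 + 15 + 25 = 45.

45 minutes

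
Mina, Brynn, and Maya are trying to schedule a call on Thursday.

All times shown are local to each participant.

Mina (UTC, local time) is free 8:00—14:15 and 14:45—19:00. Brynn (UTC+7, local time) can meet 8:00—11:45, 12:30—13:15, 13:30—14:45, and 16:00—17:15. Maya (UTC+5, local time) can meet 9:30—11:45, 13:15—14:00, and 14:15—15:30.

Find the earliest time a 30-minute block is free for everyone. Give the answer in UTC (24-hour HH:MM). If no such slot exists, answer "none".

09:15

Mina → UTC: 08:00–14:15, 14:45–19:00.
Brynn → UTC: 01:00–04:45, 05:30–06:15, 06:30–07:45, 09:00–10:15.
Maya → UTC: 04:30–06:45, 08:15–09:00, 09:15–10:30.
Mina ∩ Brynn: 09:00–10:15.
Mina ∩ Brynn ∩ Maya: 09:15–10:15.
Windows ≥ 30 min: 09:15–10:15.
Earliest such window starts at 09:15.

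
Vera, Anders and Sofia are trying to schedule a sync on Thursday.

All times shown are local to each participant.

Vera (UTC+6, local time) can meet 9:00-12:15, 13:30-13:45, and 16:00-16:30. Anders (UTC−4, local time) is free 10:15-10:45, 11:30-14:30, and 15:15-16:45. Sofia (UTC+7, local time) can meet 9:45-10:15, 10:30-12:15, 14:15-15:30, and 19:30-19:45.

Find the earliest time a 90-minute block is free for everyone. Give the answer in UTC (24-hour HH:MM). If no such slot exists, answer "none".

Vera → UTC: 03:00–06:15, 07:30–07:45, 10:00–10:30.
Anders → UTC: 14:15–14:45, 15:30–18:30, 19:15–20:45.
Sofia → UTC: 02:45–03:15, 03:30–05:15, 07:15–08:30, 12:30–12:45.
Vera ∩ Anders: (none).
Vera ∩ Anders ∩ Sofia: (none).
Windows ≥ 90 min: (none).

none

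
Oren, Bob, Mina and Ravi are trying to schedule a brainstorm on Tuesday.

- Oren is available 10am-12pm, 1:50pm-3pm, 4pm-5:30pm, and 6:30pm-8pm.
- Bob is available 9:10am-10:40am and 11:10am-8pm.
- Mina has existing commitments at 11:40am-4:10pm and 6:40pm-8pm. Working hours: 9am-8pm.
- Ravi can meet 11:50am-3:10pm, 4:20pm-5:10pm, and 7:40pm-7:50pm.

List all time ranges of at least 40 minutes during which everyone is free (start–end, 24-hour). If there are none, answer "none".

Mina free within 09:00–20:00: 09:00–11:40, 16:10–18:40.
Oren ∩ Bob: 10:00–10:40, 11:10–12:00, 13:50–15:00, 16:00–17:30, 18:30–20:00.
Oren ∩ Bob ∩ Mina: 10:00–10:40, 11:10–11:40, 16:10–17:30, 18:30–18:40.
Oren ∩ Bob ∩ Mina ∩ Ravi: 16:20–17:10.
Windows ≥ 40 min: 16:20–17:10.

16:20–17:10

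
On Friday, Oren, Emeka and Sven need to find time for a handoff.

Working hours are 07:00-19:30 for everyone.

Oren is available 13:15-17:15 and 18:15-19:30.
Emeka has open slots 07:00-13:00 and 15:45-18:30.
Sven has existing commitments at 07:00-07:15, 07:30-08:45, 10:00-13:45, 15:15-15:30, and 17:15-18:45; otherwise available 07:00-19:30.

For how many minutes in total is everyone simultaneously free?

Sven free within 07:00–19:30: 07:15–07:30, 08:45–10:00, 13:45–15:15, 15:30–17:15, 18:45–19:30.
Oren ∩ Emeka: 15:45–17:15, 18:15–18:30.
Oren ∩ Emeka ∩ Sven: 15:45–17:15.
Total common minutes: 90.

90 minutes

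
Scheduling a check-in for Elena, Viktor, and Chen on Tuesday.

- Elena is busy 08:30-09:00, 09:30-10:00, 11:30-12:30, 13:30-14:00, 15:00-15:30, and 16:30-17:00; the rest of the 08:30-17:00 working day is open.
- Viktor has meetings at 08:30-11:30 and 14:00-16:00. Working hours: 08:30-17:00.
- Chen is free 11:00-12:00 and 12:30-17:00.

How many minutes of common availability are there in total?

Elena free within 08:30–17:00: 09:00–09:30, 10:00–11:30, 12:30–13:30, 14:00–15:00, 15:30–16:30.
Viktor free within 08:30–17:00: 11:30–14:00, 16:00–17:00.
Elena ∩ Viktor: 12:30–13:30, 16:00–16:30.
Elena ∩ Viktor ∩ Chen: 12:30–13:30, 16:00–16:30.
Total common minutes: 60 + 30 = 90.

90 minutes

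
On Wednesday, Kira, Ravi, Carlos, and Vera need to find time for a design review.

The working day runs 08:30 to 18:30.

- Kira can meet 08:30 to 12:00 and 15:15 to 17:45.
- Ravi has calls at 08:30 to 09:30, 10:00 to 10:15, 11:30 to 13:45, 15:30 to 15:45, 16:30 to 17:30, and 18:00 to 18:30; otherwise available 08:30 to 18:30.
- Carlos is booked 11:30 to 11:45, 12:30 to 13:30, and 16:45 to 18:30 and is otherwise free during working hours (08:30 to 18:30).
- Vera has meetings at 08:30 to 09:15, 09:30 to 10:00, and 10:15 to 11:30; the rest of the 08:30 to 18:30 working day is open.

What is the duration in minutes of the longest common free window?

45 minutes

Ravi free within 08:30–18:30: 09:30–10:00, 10:15–11:30, 13:45–15:30, 15:45–16:30, 17:30–18:00.
Carlos free within 08:30–18:30: 08:30–11:30, 11:45–12:30, 13:30–16:45.
Vera free within 08:30–18:30: 09:15–09:30, 10:00–10:15, 11:30–18:30.
Kira ∩ Ravi: 09:30–10:00, 10:15–11:30, 15:15–15:30, 15:45–16:30, 17:30–17:45.
Kira ∩ Ravi ∩ Carlos: 09:30–10:00, 10:15–11:30, 15:15–15:30, 15:45–16:30.
Kira ∩ Ravi ∩ Carlos ∩ Vera: 15:15–15:30, 15:45–16:30.
Common window lengths: 15, 45 min; longest is 45.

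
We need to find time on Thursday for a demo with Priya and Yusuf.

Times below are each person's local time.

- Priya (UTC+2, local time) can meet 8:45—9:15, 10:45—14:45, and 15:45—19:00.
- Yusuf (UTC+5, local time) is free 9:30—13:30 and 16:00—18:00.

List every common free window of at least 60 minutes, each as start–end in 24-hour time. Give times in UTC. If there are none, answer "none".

11:00–12:45

Priya → UTC: 06:45–07:15, 08:45–12:45, 13:45–17:00.
Yusuf → UTC: 04:30–08:30, 11:00–13:00.
Priya ∩ Yusuf: 06:45–07:15, 11:00–12:45.
Windows ≥ 60 min: 11:00–12:45.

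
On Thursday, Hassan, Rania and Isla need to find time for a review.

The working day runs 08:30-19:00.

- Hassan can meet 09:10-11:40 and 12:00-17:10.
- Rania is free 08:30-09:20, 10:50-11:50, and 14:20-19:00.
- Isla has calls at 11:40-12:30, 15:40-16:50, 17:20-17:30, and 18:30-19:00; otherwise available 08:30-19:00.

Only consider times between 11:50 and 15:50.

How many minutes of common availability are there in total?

80 minutes

Isla free within 08:30–19:00: 08:30–11:40, 12:30–15:40, 16:50–17:20, 17:30–18:30.
Hassan ∩ Rania: 09:10–09:20, 10:50–11:40, 14:20–17:10.
Hassan ∩ Rania ∩ Isla: 09:10–09:20, 10:50–11:40, 14:20–15:40, 16:50–17:10.
Restricted to 11:50–15:50: 14:20–15:40.
Total common minutes: 80.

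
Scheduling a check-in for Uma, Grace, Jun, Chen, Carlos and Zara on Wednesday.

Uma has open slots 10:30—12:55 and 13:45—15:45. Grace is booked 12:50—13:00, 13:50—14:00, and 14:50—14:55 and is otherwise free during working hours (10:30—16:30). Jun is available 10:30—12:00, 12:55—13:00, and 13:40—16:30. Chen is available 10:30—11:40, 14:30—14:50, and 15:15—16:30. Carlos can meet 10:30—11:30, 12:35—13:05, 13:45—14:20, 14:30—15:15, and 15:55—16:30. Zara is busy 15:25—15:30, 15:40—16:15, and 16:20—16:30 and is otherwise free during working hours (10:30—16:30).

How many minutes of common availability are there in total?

Grace free within 10:30–16:30: 10:30–12:50, 13:00–13:50, 14:00–14:50, 14:55–16:30.
Zara free within 10:30–16:30: 10:30–15:25, 15:30–15:40, 16:15–16:20.
Uma ∩ Grace: 10:30–12:50, 13:45–13:50, 14:00–14:50, 14:55–15:45.
Uma ∩ Grace ∩ Jun: 10:30–12:00, 13:45–13:50, 14:00–14:50, 14:55–15:45.
Uma ∩ Grace ∩ Jun ∩ Chen: 10:30–11:40, 14:30–14:50, 15:15–15:45.
Uma ∩ Grace ∩ Jun ∩ Chen ∩ Carlos: 10:30–11:30, 14:30–14:50.
Uma ∩ Grace ∩ Jun ∩ Chen ∩ Carlos ∩ Zara: 10:30–11:30, 14:30–14:50.
Total common minutes: 60 + 20 = 80.

80 minutes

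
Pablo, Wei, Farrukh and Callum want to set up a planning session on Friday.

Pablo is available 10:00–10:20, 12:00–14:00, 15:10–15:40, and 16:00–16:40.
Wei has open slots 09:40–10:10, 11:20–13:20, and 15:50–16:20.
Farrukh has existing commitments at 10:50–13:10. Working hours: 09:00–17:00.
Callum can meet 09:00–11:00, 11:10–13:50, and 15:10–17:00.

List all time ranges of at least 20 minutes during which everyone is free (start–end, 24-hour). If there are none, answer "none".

Farrukh free within 09:00–17:00: 09:00–10:50, 13:10–17:00.
Pablo ∩ Wei: 10:00–10:10, 12:00–13:20, 16:00–16:20.
Pablo ∩ Wei ∩ Farrukh: 10:00–10:10, 13:10–13:20, 16:00–16:20.
Pablo ∩ Wei ∩ Farrukh ∩ Callum: 10:00–10:10, 13:10–13:20, 16:00–16:20.
Windows ≥ 20 min: 16:00–16:20.

16:00–16:20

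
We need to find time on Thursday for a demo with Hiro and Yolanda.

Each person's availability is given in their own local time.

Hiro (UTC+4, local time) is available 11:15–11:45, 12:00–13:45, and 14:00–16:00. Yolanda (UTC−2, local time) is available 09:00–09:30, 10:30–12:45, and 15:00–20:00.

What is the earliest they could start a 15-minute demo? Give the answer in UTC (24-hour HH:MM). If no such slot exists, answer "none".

Hiro → UTC: 07:15–07:45, 08:00–09:45, 10:00–12:00.
Yolanda → UTC: 11:00–11:30, 12:30–14:45, 17:00–22:00.
Hiro ∩ Yolanda: 11:00–11:30.
Windows ≥ 15 min: 11:00–11:30.
Earliest such window starts at 11:00.

11:00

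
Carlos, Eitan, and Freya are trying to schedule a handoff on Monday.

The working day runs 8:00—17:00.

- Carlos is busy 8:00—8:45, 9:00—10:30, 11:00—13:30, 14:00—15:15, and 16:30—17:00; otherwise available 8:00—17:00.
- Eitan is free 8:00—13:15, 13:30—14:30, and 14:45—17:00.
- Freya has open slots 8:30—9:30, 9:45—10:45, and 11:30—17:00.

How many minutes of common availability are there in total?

135 minutes

Carlos free within 08:00–17:00: 08:45–09:00, 10:30–11:00, 13:30–14:00, 15:15–16:30.
Carlos ∩ Eitan: 08:45–09:00, 10:30–11:00, 13:30–14:00, 15:15–16:30.
Carlos ∩ Eitan ∩ Freya: 08:45–09:00, 10:30–10:45, 13:30–14:00, 15:15–16:30.
Total common minutes: 15 + 15 + 30 + 75 = 135.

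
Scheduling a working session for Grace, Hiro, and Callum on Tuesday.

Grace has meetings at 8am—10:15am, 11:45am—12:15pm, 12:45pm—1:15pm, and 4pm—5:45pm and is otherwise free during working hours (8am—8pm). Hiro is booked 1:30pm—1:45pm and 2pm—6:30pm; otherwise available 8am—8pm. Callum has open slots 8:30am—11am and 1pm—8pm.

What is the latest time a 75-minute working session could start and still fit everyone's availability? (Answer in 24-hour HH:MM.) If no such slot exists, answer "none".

18:45

Grace free within 08:00–20:00: 10:15–11:45, 12:15–12:45, 13:15–16:00, 17:45–20:00.
Hiro free within 08:00–20:00: 08:00–13:30, 13:45–14:00, 18:30–20:00.
Grace ∩ Hiro: 10:15–11:45, 12:15–12:45, 13:15–13:30, 13:45–14:00, 18:30–20:00.
Grace ∩ Hiro ∩ Callum: 10:15–11:00, 13:15–13:30, 13:45–14:00, 18:30–20:00.
Windows ≥ 75 min: 18:30–20:00.
Latest start in the last window 18:30–20:00 is 20:00 − 75 min = 18:45.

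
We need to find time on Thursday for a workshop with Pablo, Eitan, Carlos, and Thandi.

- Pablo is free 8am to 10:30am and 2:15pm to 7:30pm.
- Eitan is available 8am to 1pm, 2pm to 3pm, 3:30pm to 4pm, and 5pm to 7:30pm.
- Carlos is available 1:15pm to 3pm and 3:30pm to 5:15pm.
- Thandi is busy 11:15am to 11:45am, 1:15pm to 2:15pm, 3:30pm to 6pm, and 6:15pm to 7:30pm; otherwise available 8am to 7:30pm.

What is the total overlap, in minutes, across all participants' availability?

Thandi free within 08:00–19:30: 08:00–11:15, 11:45–13:15, 14:15–15:30, 18:00–18:15.
Pablo ∩ Eitan: 08:00–10:30, 14:15–15:00, 15:30–16:00, 17:00–19:30.
Pablo ∩ Eitan ∩ Carlos: 14:15–15:00, 15:30–16:00, 17:00–17:15.
Pablo ∩ Eitan ∩ Carlos ∩ Thandi: 14:15–15:00.
Total common minutes: 45.

45 minutes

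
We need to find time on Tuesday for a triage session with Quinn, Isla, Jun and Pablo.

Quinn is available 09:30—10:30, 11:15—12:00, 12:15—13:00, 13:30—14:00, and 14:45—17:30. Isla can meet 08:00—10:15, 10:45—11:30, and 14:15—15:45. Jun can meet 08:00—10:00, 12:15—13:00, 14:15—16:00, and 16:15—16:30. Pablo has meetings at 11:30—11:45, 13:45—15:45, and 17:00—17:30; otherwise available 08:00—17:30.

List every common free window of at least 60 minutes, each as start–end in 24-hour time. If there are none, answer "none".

Pablo free within 08:00–17:30: 08:00–11:30, 11:45–13:45, 15:45–17:00.
Quinn ∩ Isla: 09:30–10:15, 11:15–11:30, 14:45–15:45.
Quinn ∩ Isla ∩ Jun: 09:30–10:00, 14:45–15:45.
Quinn ∩ Isla ∩ Jun ∩ Pablo: 09:30–10:00.
Windows ≥ 60 min: (none).

none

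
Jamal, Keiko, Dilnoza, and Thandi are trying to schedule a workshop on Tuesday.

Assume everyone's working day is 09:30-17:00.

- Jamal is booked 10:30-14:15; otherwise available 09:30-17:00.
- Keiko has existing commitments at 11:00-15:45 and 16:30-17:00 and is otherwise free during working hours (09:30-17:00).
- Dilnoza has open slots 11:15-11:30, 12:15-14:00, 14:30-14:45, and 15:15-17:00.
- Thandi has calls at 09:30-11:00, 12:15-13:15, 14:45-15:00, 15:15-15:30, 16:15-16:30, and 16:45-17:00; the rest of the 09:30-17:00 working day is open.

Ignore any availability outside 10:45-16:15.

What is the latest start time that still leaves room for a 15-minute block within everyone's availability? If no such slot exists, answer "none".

Jamal free within 09:30–17:00: 09:30–10:30, 14:15–17:00.
Keiko free within 09:30–17:00: 09:30–11:00, 15:45–16:30.
Thandi free within 09:30–17:00: 11:00–12:15, 13:15–14:45, 15:00–15:15, 15:30–16:15, 16:30–16:45.
Jamal ∩ Keiko: 09:30–10:30, 15:45–16:30.
Jamal ∩ Keiko ∩ Dilnoza: 15:45–16:30.
Jamal ∩ Keiko ∩ Dilnoza ∩ Thandi: 15:45–16:15.
Restricted to 10:45–16:15: 15:45–16:15.
Windows ≥ 15 min: 15:45–16:15.
Latest start in the last window 15:45–16:15 is 16:15 − 15 min = 16:00.

16:00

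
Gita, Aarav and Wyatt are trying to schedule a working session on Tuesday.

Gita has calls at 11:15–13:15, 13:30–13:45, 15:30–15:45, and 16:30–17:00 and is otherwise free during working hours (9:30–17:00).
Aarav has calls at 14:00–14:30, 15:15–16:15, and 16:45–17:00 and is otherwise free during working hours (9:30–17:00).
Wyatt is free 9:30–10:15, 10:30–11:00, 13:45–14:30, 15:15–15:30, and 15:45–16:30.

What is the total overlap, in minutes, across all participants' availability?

Gita free within 09:30–17:00: 09:30–11:15, 13:15–13:30, 13:45–15:30, 15:45–16:30.
Aarav free within 09:30–17:00: 09:30–14:00, 14:30–15:15, 16:15–16:45.
Gita ∩ Aarav: 09:30–11:15, 13:15–13:30, 13:45–14:00, 14:30–15:15, 16:15–16:30.
Gita ∩ Aarav ∩ Wyatt: 09:30–10:15, 10:30–11:00, 13:45–14:00, 16:15–16:30.
Total common minutes: 45 + 30 + 15 + 15 = 105.

105 minutes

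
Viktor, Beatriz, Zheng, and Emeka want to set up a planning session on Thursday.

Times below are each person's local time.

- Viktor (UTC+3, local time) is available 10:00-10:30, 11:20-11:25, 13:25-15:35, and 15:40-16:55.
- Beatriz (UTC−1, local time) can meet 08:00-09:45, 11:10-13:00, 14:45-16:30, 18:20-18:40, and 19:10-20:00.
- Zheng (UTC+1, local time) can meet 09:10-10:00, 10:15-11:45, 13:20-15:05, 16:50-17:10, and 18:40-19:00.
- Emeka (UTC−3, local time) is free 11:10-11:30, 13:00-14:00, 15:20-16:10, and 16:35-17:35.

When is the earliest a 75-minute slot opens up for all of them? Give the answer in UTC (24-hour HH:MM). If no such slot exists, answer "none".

none

Viktor → UTC: 07:00–07:30, 08:20–08:25, 10:25–12:35, 12:40–13:55.
Beatriz → UTC: 09:00–10:45, 12:10–14:00, 15:45–17:30, 19:20–19:40, 20:10–21:00.
Zheng → UTC: 08:10–09:00, 09:15–10:45, 12:20–14:05, 15:50–16:10, 17:40–18:00.
Emeka → UTC: 14:10–14:30, 16:00–17:00, 18:20–19:10, 19:35–20:35.
Viktor ∩ Beatriz: 10:25–10:45, 12:10–12:35, 12:40–13:55.
Viktor ∩ Beatriz ∩ Zheng: 10:25–10:45, 12:20–12:35, 12:40–13:55.
Viktor ∩ Beatriz ∩ Zheng ∩ Emeka: (none).
Windows ≥ 75 min: (none).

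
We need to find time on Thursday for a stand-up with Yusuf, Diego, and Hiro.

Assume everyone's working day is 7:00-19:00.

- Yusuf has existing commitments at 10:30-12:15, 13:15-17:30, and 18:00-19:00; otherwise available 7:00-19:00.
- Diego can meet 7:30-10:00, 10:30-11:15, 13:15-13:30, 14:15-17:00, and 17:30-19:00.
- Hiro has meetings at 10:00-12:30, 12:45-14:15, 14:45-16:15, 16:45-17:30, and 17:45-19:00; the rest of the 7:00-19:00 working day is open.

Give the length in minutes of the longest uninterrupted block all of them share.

Yusuf free within 07:00–19:00: 07:00–10:30, 12:15–13:15, 17:30–18:00.
Hiro free within 07:00–19:00: 07:00–10:00, 12:30–12:45, 14:15–14:45, 16:15–16:45, 17:30–17:45.
Yusuf ∩ Diego: 07:30–10:00, 17:30–18:00.
Yusuf ∩ Diego ∩ Hiro: 07:30–10:00, 17:30–17:45.
Common window lengths: 150, 15 min; longest is 150.

150 minutes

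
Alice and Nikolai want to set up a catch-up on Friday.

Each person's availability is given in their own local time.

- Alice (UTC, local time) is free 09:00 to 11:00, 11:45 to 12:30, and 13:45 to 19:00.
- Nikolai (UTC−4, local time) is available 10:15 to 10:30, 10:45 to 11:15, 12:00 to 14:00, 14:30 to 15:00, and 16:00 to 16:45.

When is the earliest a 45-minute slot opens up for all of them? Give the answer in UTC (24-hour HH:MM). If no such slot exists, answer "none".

16:00

Alice → UTC: 09:00–11:00, 11:45–12:30, 13:45–19:00.
Nikolai → UTC: 14:15–14:30, 14:45–15:15, 16:00–18:00, 18:30–19:00, 20:00–20:45.
Alice ∩ Nikolai: 14:15–14:30, 14:45–15:15, 16:00–18:00, 18:30–19:00.
Windows ≥ 45 min: 16:00–18:00.
Earliest such window starts at 16:00.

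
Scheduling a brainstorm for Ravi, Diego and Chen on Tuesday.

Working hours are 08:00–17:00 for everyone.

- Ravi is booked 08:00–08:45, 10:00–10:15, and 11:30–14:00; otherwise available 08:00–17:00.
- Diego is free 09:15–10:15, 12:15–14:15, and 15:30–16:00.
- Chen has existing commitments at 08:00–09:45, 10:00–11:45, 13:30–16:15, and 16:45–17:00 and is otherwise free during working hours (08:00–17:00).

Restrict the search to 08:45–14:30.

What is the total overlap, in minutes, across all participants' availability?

15 minutes

Ravi free within 08:00–17:00: 08:45–10:00, 10:15–11:30, 14:00–17:00.
Chen free within 08:00–17:00: 09:45–10:00, 11:45–13:30, 16:15–16:45.
Ravi ∩ Diego: 09:15–10:00, 14:00–14:15, 15:30–16:00.
Ravi ∩ Diego ∩ Chen: 09:45–10:00.
Restricted to 08:45–14:30: 09:45–10:00.
Total common minutes: 15.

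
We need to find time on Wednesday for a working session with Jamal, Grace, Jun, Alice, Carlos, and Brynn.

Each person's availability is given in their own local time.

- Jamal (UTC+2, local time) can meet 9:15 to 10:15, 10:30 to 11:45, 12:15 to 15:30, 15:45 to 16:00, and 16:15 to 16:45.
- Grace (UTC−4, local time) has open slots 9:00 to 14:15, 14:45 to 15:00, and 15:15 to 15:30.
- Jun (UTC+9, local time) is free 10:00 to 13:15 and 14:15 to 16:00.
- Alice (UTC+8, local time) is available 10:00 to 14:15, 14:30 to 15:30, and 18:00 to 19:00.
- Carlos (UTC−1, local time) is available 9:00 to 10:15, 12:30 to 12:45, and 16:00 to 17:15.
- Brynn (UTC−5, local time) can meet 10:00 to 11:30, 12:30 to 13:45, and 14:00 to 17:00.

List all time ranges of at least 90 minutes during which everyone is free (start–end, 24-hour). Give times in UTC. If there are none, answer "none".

Jamal → UTC: 07:15–08:15, 08:30–09:45, 10:15–13:30, 13:45–14:00, 14:15–14:45.
Grace → UTC: 13:00–18:15, 18:45–19:00, 19:15–19:30.
Jun → UTC: 01:00–04:15, 05:15–07:00.
Alice → UTC: 02:00–06:15, 06:30–07:30, 10:00–11:00.
Carlos → UTC: 10:00–11:15, 13:30–13:45, 17:00–18:15.
Brynn → UTC: 15:00–16:30, 17:30–18:45, 19:00–22:00.
Jamal ∩ Grace: 13:00–13:30, 13:45–14:00, 14:15–14:45.
Jamal ∩ Grace ∩ Jun: (none).
Jamal ∩ Grace ∩ Jun ∩ Alice: (none).
Jamal ∩ Grace ∩ Jun ∩ Alice ∩ Carlos: (none).
Jamal ∩ Grace ∩ Jun ∩ Alice ∩ Carlos ∩ Brynn: (none).
Windows ≥ 90 min: (none).

none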